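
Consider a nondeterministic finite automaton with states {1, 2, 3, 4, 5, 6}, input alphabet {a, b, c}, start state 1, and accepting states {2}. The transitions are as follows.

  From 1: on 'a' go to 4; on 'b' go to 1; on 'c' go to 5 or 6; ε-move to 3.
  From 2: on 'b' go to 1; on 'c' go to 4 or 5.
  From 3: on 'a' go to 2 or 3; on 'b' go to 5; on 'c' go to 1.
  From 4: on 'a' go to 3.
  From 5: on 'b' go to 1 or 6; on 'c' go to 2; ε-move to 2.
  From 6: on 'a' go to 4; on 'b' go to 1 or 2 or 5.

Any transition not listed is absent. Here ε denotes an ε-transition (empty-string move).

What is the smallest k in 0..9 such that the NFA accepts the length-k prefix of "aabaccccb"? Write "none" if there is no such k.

1

Start: ε-closure({1}) = {1, 3}.
Read 'a': 1→{4}, 3→{2, 3}; now {2, 3, 4}.
None of the earlier sets intersect F, but {2, 3, 4} does.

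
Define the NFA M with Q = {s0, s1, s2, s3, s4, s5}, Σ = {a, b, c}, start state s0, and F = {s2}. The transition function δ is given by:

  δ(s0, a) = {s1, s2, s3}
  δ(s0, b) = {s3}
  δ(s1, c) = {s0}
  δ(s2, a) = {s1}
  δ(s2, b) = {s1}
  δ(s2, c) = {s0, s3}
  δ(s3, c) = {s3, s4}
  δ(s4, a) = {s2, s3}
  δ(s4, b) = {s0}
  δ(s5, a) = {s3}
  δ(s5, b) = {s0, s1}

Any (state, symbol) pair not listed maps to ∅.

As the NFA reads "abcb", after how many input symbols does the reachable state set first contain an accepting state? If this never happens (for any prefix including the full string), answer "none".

1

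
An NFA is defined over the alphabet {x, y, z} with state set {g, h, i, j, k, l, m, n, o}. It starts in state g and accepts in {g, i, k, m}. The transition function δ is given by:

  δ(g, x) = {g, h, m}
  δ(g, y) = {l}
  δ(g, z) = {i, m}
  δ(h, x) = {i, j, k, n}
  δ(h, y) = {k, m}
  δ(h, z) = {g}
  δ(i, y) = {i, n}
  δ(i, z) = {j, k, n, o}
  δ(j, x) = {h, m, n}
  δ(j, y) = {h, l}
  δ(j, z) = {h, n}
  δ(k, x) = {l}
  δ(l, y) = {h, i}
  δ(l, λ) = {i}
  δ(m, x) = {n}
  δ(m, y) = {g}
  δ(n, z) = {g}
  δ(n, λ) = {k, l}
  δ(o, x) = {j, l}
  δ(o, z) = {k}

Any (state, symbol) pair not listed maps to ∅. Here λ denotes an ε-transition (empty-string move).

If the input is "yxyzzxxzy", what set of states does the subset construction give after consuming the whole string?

∅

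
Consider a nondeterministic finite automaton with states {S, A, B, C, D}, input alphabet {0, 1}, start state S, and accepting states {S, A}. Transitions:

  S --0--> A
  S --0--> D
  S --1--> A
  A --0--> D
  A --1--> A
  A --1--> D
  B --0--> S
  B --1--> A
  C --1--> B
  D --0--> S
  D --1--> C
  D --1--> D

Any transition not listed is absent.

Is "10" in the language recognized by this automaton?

No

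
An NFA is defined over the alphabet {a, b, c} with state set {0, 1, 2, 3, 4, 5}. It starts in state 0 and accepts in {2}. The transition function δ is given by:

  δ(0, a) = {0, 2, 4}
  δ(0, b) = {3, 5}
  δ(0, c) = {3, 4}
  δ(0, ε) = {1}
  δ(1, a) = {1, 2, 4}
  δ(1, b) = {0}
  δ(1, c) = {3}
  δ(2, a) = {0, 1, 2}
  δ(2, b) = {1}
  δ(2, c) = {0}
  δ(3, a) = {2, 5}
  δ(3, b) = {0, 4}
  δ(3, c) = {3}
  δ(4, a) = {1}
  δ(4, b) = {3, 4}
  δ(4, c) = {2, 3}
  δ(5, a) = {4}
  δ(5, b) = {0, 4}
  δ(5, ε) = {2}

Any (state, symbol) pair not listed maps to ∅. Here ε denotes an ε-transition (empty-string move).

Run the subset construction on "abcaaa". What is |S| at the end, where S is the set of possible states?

4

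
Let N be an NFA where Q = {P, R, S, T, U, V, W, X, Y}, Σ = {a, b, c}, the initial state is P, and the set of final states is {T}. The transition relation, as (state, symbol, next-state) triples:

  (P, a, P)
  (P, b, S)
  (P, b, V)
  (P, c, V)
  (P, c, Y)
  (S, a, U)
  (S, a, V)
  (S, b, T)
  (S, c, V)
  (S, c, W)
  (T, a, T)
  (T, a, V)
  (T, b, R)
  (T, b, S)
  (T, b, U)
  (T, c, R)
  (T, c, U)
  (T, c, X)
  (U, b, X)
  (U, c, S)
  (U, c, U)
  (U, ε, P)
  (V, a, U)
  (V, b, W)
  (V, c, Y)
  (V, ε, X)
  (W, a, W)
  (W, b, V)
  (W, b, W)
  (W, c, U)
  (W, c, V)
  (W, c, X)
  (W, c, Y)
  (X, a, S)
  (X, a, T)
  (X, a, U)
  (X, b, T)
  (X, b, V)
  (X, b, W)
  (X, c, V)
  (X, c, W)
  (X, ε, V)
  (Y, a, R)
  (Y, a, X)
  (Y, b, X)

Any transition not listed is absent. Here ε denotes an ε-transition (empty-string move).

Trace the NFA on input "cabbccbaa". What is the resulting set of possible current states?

{P, S, T, U, V, W, X}

Start in {P}.
Read 'c': P→{V, Y}; union {V, Y}; ε-closure = {V, X, Y}.
Read 'a': V→{U}, X→{S, T, U}, Y→{R, X}; union {R, S, T, U, X}; ε-closure = {P, R, S, T, U, V, X}.
Read 'b': P→{S, V}, R→∅, S→{T}, T→{R, S, U}, U→{X}, V→{W}, X→{T, V, W}; union {R, S, T, U, V, W, X}; ε-closure = {P, R, S, T, U, V, W, X}.
Read 'b': P→{S, V}, R→∅, S→{T}, T→{R, S, U}, U→{X}, V→{W}, W→{V, W}, X→{T, V, W}; union {R, S, T, U, V, W, X}; ε-closure = {P, R, S, T, U, V, W, X}.
Read 'c': P→{V, Y}, R→∅, S→{V, W}, T→{R, U, X}, U→{S, U}, V→{Y}, W→{U, V, X, Y}, X→{V, W}; union {R, S, U, V, W, X, Y}; ε-closure = {P, R, S, U, V, W, X, Y}.
Read 'c': P→{V, Y}, R→∅, S→{V, W}, U→{S, U}, V→{Y}, W→{U, V, X, Y}, X→{V, W}, Y→∅; union {S, U, V, W, X, Y}; ε-closure = {P, S, U, V, W, X, Y}.
Read 'b': P→{S, V}, S→{T}, U→{X}, V→{W}, W→{V, W}, X→{T, V, W}, Y→{X}; now {S, T, V, W, X}.
Read 'a': S→{U, V}, T→{T, V}, V→{U}, W→{W}, X→{S, T, U}; union {S, T, U, V, W}; ε-closure = {P, S, T, U, V, W, X}.
Read 'a': P→{P}, S→{U, V}, T→{T, V}, U→∅, V→{U}, W→{W}, X→{S, T, U}; union {P, S, T, U, V, W}; ε-closure = {P, S, T, U, V, W, X}.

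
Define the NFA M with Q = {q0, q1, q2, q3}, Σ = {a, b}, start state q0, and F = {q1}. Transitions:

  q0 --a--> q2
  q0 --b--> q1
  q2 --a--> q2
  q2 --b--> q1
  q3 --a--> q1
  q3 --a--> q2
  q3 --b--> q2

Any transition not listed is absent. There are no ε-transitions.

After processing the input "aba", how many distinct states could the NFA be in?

0

Start in {q0}.
Read 'a': {q0} → {q2}.
Read 'b': {q2} → {q1}.
Read 'a': {q1} → ∅.
That set has 0 states.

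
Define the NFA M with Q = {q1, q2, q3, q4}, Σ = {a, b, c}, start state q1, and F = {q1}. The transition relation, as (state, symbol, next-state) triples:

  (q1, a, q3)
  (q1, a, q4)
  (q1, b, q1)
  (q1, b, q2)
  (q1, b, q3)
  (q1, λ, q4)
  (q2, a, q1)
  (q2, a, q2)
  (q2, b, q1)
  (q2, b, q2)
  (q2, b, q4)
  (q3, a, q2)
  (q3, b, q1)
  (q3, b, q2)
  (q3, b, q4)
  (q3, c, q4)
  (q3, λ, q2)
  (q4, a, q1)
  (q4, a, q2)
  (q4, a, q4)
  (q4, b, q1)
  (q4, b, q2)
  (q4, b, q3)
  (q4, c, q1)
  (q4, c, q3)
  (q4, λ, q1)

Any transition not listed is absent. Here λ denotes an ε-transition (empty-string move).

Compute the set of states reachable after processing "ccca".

{q1, q2, q3, q4}

Start: ε-closure({q1}) = {q1, q4}.
Read 'c': {q1, q4} → {q1, q2, q3, q4}.
Read 'c': {q1, q2, q3, q4} → {q1, q2, q3, q4}.
Read 'c': {q1, q2, q3, q4} → {q1, q2, q3, q4}.
Read 'a': {q1, q2, q3, q4} → {q1, q2, q3, q4}.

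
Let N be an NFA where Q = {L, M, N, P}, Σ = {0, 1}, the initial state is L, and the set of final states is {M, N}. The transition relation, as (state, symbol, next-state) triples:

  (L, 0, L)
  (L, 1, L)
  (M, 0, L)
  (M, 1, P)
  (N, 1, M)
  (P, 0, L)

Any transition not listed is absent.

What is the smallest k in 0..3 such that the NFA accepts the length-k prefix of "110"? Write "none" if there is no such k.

Start in {L}.
Read '1': L→{L}; now {L}.
Read '1': L→{L}; now {L}.
Read '0': L→{L}; now {L}.
No reachable set along the way intersects F.

none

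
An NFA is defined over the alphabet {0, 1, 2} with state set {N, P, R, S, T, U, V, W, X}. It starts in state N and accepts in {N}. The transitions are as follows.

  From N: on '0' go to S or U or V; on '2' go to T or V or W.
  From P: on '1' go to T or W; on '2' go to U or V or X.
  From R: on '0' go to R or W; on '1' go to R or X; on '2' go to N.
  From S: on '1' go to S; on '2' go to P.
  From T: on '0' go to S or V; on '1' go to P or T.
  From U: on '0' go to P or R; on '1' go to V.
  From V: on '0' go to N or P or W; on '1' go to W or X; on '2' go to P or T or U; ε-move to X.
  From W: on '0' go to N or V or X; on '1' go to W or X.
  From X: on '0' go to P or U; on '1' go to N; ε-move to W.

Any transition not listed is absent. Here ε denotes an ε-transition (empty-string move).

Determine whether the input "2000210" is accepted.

Start in {N}.
Read '2': {N} → {T, V, W, X}.
Read '0': {T, V, W, X} → {N, P, S, U, V, W, X}.
Read '0': {N, P, S, U, V, W, X} → {N, P, R, S, U, V, W, X}.
Read '0': {N, P, R, S, U, V, W, X} → {N, P, R, S, U, V, W, X}.
Read '2': {N, P, R, S, U, V, W, X} → {N, P, T, U, V, W, X}.
Read '1': {N, P, T, U, V, W, X} → {N, P, T, V, W, X}.
Read '0': {N, P, T, V, W, X} → {N, P, S, U, V, W, X}.
The final set {N, P, S, U, V, W, X} contains the accepting state N.

Yes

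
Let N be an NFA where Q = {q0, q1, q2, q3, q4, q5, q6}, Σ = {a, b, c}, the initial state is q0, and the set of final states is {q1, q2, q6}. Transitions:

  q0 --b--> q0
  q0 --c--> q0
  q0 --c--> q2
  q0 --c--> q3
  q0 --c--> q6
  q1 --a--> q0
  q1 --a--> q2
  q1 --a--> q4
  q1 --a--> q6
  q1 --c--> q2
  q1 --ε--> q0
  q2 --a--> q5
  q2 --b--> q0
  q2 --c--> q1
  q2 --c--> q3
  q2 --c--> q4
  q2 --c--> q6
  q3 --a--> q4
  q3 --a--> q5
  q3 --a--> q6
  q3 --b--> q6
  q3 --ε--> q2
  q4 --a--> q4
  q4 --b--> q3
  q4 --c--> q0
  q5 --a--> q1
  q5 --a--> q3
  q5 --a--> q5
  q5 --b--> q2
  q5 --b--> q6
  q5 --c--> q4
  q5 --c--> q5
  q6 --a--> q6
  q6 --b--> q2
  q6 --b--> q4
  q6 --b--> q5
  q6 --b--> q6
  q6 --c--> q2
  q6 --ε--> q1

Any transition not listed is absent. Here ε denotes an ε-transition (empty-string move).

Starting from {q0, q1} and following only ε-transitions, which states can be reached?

{q0, q1}

Begin with {q0, q1}.
No ε-moves leave this set, so the closure equals the set itself.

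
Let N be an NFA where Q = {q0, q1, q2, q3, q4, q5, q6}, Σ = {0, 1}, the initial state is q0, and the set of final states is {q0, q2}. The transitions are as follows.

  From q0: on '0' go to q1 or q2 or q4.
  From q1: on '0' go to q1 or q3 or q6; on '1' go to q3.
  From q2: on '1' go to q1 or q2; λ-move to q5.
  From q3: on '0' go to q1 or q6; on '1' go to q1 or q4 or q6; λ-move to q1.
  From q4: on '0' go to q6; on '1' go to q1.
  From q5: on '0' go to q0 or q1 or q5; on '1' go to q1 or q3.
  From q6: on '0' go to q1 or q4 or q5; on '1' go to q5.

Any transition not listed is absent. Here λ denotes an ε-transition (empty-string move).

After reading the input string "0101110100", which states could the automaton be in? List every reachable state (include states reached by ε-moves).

Start in {q0}.
Read '0': {q0} → {q1, q2, q4, q5}.
Read '1': {q1, q2, q4, q5} → {q1, q2, q3, q5}.
Read '0': {q1, q2, q3, q5} → {q0, q1, q3, q5, q6}.
Read '1': {q0, q1, q3, q5, q6} → {q1, q3, q4, q5, q6}.
Read '1': {q1, q3, q4, q5, q6} → {q1, q3, q4, q5, q6}.
Read '1': {q1, q3, q4, q5, q6} → {q1, q3, q4, q5, q6}.
Read '0': {q1, q3, q4, q5, q6} → {q0, q1, q3, q4, q5, q6}.
Read '1': {q0, q1, q3, q4, q5, q6} → {q1, q3, q4, q5, q6}.
Read '0': {q1, q3, q4, q5, q6} → {q0, q1, q3, q4, q5, q6}.
Read '0': {q0, q1, q3, q4, q5, q6} → {q0, q1, q2, q3, q4, q5, q6}.

{q0, q1, q2, q3, q4, q5, q6}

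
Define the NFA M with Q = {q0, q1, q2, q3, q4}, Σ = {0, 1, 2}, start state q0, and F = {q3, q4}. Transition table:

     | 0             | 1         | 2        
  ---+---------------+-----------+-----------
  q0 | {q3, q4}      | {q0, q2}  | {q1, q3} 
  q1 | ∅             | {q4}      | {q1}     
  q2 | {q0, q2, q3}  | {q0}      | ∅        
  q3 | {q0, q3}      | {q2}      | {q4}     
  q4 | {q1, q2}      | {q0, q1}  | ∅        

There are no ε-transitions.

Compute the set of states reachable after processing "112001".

Start in {q0}.
Read '1': q0→{q0, q2}; now {q0, q2}.
Read '1': q0→{q0, q2}, q2→{q0}; now {q0, q2}.
Read '2': q0→{q1, q3}, q2→∅; now {q1, q3}.
Read '0': q1→∅, q3→{q0, q3}; now {q0, q3}.
Read '0': q0→{q3, q4}, q3→{q0, q3}; now {q0, q3, q4}.
Read '1': q0→{q0, q2}, q3→{q2}, q4→{q0, q1}; now {q0, q1, q2}.

{q0, q1, q2}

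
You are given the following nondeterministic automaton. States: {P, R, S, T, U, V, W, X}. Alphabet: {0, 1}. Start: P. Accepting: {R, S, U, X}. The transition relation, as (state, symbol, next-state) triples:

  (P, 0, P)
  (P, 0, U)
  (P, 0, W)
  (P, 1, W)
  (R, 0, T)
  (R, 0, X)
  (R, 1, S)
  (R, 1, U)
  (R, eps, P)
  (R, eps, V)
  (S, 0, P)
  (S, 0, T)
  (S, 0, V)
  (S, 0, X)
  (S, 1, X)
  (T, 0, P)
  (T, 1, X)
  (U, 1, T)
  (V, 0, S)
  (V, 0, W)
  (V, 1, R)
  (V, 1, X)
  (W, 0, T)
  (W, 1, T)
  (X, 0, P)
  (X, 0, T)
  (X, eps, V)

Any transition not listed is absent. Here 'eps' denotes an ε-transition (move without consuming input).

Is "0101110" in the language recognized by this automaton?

Yes

Start in {P}.
Read '0': P→{P, U, W}; now {P, U, W}.
Read '1': P→{W}, U→{T}, W→{T}; now {T, W}.
Read '0': T→{P}, W→{T}; now {P, T}.
Read '1': P→{W}, T→{X}; union {W, X}; ε-closure = {V, W, X}.
Read '1': V→{R, X}, W→{T}, X→∅; union {R, T, X}; ε-closure = {P, R, T, V, X}.
Read '1': P→{W}, R→{S, U}, T→{X}, V→{R, X}, X→∅; union {R, S, U, W, X}; ε-closure = {P, R, S, U, V, W, X}.
Read '0': P→{P, U, W}, R→{T, X}, S→{P, T, V, X}, U→∅, V→{S, W}, W→{T}, X→{P, T}; now {P, S, T, U, V, W, X}.
The final set {P, S, T, U, V, W, X} contains the accepting states S, U, X.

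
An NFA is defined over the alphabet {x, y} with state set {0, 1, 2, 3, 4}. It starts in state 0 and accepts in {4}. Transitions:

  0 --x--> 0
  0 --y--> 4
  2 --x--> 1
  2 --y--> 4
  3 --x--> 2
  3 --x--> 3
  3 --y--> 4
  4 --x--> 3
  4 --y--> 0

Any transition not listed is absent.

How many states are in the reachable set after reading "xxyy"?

Start in {0}.
Read 'x': {0} → {0}.
Read 'x': {0} → {0}.
Read 'y': {0} → {4}.
Read 'y': {4} → {0}.
That set has 1 state.

1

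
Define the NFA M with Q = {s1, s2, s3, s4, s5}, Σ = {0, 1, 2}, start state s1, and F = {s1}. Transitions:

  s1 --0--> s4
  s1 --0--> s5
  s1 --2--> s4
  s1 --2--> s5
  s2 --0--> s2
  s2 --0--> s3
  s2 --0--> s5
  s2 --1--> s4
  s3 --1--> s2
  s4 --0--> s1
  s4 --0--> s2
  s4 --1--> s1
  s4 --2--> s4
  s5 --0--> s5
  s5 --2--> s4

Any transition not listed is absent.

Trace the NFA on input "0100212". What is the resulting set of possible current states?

{s4, s5}

Start in {s1}.
Read '0': s1→{s4, s5}; now {s4, s5}.
Read '1': s4→{s1}, s5→∅; now {s1}.
Read '0': s1→{s4, s5}; now {s4, s5}.
Read '0': s4→{s1, s2}, s5→{s5}; now {s1, s2, s5}.
Read '2': s1→{s4, s5}, s2→∅, s5→{s4}; now {s4, s5}.
Read '1': s4→{s1}, s5→∅; now {s1}.
Read '2': s1→{s4, s5}; now {s4, s5}.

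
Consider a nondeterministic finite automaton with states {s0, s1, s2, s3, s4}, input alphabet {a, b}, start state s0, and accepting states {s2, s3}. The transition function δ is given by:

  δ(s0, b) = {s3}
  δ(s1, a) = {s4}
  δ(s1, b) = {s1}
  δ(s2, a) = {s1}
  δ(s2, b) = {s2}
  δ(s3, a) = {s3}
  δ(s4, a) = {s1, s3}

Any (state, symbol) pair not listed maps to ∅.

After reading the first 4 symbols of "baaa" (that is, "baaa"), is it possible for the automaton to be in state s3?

Yes

Start in {s0}.
Read 'b': s0→{s3}; now {s3}.
Read 'a': s3→{s3}; now {s3}.
Read 'a': s3→{s3}; now {s3}.
Read 'a': s3→{s3}; now {s3}.
State s3 is in {s3}.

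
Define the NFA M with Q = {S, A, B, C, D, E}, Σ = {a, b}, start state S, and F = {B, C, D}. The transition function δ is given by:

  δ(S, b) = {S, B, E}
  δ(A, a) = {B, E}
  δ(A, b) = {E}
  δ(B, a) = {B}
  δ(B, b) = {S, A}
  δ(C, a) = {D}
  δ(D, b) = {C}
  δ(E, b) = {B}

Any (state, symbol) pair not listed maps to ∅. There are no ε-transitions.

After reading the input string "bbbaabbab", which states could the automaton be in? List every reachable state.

{S, A}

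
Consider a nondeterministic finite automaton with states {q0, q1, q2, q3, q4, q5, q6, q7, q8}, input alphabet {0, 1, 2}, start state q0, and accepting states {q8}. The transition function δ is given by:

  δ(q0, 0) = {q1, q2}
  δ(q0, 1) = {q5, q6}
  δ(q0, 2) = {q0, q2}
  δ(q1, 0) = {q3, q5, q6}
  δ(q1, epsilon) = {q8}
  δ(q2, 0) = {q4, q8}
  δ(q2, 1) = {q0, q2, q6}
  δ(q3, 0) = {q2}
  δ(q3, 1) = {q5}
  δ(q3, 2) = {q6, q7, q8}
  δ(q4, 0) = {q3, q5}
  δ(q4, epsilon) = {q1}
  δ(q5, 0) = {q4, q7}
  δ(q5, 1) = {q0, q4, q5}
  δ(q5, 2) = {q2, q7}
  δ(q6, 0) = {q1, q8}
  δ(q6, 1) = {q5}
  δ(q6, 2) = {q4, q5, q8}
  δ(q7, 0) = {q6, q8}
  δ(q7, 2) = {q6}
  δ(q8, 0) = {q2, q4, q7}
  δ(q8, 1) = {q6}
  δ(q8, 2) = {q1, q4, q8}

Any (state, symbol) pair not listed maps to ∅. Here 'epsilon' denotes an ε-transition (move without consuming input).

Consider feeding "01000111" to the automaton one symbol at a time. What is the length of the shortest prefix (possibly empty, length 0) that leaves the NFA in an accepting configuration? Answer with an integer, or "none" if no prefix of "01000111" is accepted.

Start in {q0}.
Read '0': {q0} → {q1, q2, q8}.
None of the earlier sets intersect F, but {q1, q2, q8} does.

1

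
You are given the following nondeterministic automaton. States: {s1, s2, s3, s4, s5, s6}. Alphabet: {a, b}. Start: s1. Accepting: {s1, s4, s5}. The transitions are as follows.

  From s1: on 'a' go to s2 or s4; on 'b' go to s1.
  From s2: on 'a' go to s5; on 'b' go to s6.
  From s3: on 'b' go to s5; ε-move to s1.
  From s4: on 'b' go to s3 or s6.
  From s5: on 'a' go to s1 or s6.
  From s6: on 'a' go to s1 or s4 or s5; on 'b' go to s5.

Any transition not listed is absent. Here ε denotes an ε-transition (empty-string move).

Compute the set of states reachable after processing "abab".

Start in {s1}.
Read 'a': {s1} → {s2, s4}.
Read 'b': {s2, s4} → {s1, s3, s6}.
Read 'a': {s1, s3, s6} → {s1, s2, s4, s5}.
Read 'b': {s1, s2, s4, s5} → {s1, s3, s6}.

{s1, s3, s6}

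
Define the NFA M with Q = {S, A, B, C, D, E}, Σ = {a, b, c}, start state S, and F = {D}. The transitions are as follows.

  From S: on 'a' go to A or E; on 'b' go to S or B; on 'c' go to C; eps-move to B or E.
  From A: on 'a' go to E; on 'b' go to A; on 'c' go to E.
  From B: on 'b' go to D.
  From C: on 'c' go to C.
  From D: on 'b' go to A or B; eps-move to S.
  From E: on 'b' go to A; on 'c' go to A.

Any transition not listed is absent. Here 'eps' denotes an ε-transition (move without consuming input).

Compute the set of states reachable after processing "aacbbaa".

Start: ε-closure({S}) = {S, B, E}.
Read 'a': S→{A, E}, B→∅, E→∅; now {A, E}.
Read 'a': A→{E}, E→∅; now {E}.
Read 'c': E→{A}; now {A}.
Read 'b': A→{A}; now {A}.
Read 'b': A→{A}; now {A}.
Read 'a': A→{E}; now {E}.
Read 'a': E→∅; now ∅.

∅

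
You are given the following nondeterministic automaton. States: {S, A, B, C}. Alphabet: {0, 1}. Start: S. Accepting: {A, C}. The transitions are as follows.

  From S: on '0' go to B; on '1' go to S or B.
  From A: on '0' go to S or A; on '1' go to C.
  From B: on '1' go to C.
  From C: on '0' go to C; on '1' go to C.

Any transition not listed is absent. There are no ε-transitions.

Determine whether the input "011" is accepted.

Start in {S}.
Read '0': {S} → {B}.
Read '1': {B} → {C}.
Read '1': {C} → {C}.
The final set {C} contains the accepting state C.

Yes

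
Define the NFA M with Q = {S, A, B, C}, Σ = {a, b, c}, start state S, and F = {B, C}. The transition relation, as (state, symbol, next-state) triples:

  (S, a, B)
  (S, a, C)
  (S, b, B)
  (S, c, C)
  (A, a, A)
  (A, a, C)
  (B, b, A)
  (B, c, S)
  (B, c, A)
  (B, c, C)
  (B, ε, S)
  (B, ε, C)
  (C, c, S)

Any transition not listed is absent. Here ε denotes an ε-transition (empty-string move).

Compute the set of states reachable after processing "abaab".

{S, A, B, C}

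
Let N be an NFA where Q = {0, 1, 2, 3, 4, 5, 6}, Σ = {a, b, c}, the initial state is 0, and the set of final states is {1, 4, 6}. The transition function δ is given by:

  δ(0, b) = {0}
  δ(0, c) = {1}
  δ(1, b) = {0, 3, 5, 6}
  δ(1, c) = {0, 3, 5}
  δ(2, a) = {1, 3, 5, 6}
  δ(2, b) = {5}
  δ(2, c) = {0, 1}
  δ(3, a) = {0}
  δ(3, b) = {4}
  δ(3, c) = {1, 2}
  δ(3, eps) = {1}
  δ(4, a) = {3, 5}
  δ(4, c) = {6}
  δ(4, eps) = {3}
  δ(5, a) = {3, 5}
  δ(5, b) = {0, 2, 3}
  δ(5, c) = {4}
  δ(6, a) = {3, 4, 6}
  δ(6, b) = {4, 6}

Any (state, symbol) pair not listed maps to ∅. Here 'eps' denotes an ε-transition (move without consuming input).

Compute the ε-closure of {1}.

{1}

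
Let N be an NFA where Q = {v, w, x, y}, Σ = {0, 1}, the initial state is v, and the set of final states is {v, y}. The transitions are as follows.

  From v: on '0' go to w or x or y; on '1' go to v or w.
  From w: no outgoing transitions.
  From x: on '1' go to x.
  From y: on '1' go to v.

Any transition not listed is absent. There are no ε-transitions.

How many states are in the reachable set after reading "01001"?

0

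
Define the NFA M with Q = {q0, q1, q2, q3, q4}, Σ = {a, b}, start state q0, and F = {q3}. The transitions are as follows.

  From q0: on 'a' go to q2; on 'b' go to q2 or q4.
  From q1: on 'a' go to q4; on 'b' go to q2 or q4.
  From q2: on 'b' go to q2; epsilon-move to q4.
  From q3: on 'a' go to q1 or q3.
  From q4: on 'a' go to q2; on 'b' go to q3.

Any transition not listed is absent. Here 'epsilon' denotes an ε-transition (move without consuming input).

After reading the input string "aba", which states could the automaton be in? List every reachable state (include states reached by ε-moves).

{q1, q2, q3, q4}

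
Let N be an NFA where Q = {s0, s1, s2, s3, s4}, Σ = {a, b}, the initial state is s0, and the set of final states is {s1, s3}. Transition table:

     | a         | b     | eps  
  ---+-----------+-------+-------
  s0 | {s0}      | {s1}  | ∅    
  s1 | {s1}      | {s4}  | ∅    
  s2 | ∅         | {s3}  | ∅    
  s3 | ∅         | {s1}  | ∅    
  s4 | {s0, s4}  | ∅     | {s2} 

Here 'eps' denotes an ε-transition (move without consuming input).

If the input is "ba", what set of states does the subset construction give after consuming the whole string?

Start in {s0}.
Read 'b': s0→{s1}; now {s1}.
Read 'a': s1→{s1}; now {s1}.

{s1}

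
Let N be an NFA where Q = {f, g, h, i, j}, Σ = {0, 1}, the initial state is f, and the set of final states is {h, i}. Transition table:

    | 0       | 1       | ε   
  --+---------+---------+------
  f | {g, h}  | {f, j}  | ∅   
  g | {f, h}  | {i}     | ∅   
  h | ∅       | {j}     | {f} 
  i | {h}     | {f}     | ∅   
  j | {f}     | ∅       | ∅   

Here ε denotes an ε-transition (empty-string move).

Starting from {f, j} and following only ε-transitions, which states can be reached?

{f, j}

Begin with {f, j}.
No ε-moves leave this set, so the closure equals the set itself.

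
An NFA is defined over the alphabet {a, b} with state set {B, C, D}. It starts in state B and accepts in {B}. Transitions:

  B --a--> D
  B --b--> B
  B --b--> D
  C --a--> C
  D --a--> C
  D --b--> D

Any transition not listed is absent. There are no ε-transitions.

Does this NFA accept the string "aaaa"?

Start in {B}.
Read 'a': {B} → {D}.
Read 'a': {D} → {C}.
Read 'a': {C} → {C}.
Read 'a': {C} → {C}.
The final set {C} contains no accepting state.

No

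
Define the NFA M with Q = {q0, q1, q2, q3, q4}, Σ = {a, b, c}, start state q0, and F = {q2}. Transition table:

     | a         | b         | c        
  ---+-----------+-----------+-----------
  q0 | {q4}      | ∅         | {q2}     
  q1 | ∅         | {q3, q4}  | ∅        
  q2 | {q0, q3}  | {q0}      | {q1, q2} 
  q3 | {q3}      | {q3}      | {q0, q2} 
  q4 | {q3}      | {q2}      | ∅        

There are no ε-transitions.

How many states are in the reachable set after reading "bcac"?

0

Start in {q0}.
Read 'b': {q0} → ∅.
The set is empty and remains empty for the remaining 3 symbols.
That set has 0 states.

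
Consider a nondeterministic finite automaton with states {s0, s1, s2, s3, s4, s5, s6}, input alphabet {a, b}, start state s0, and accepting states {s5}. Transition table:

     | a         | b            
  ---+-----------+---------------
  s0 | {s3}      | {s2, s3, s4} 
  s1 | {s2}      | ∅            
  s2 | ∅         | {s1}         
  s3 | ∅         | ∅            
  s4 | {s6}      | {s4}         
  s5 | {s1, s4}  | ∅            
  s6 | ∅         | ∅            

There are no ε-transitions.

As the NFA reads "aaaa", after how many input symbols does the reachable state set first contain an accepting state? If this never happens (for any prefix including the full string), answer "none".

none

Start in {s0}.
Read 'a': {s0} → {s3}.
Read 'a': {s3} → ∅.
The set is empty and remains empty for the remaining 2 symbols.
No reachable set along the way intersects F.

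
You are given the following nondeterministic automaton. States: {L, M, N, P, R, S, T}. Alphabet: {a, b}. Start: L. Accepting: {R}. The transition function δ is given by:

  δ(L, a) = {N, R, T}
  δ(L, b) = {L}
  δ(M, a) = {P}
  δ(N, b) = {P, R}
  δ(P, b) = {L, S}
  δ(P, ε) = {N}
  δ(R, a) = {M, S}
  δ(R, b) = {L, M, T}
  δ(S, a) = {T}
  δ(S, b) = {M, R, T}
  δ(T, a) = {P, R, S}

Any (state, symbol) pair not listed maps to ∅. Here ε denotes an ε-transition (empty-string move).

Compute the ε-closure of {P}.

{N, P}

Begin with {P}.
ε-move P → N; add N.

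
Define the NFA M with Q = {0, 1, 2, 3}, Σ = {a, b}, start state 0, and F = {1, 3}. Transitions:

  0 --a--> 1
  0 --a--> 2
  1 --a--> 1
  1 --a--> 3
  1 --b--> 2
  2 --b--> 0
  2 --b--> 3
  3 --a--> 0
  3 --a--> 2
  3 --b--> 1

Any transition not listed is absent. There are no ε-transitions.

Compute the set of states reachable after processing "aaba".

Start in {0}.
Read 'a': 0→{1, 2}; now {1, 2}.
Read 'a': 1→{1, 3}, 2→∅; now {1, 3}.
Read 'b': 1→{2}, 3→{1}; now {1, 2}.
Read 'a': 1→{1, 3}, 2→∅; now {1, 3}.

{1, 3}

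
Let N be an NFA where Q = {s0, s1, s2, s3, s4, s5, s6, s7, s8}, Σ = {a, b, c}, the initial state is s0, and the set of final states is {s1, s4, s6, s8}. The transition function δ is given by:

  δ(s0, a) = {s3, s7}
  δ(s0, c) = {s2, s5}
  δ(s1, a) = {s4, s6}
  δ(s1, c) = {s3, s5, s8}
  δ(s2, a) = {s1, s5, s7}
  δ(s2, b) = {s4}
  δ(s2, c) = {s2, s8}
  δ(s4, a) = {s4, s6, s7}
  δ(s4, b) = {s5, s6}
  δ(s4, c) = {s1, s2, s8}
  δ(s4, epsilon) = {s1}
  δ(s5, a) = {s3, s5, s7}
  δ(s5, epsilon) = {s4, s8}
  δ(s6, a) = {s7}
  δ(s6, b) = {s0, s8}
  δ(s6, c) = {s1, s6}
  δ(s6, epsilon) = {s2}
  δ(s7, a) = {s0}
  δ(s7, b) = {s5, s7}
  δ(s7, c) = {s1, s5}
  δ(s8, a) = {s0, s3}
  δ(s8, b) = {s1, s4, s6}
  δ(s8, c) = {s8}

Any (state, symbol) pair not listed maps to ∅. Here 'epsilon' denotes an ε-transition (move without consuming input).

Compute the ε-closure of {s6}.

Begin with {s6}.
ε-move s6 → s2; add s2.

{s2, s6}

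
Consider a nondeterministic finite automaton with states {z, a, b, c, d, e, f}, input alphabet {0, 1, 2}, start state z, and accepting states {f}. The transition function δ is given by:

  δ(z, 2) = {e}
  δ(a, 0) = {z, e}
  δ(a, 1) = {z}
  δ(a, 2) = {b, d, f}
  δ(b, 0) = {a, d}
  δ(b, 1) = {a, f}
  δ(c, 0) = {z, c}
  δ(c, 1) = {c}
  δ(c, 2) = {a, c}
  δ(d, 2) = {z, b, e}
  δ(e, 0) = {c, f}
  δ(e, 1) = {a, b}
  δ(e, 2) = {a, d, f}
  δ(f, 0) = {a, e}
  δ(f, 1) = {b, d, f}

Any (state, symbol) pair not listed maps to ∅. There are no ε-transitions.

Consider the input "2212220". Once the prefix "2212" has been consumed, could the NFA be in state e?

Start in {z}.
Read '2': z→{e}; now {e}.
Read '2': e→{a, d, f}; now {a, d, f}.
Read '1': a→{z}, d→∅, f→{b, d, f}; now {z, b, d, f}.
Read '2': z→{e}, b→∅, d→{z, b, e}, f→∅; now {z, b, e}.
State e is in {z, b, e}.

Yes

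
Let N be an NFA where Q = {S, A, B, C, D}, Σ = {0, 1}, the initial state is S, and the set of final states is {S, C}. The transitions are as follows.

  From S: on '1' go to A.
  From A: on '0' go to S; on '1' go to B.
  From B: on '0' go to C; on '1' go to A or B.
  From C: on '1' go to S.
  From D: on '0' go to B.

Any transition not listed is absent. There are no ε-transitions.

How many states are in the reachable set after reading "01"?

Start in {S}.
Read '0': {S} → ∅.
The set is empty and remains empty for the remaining 1 symbol.
That set has 0 states.

0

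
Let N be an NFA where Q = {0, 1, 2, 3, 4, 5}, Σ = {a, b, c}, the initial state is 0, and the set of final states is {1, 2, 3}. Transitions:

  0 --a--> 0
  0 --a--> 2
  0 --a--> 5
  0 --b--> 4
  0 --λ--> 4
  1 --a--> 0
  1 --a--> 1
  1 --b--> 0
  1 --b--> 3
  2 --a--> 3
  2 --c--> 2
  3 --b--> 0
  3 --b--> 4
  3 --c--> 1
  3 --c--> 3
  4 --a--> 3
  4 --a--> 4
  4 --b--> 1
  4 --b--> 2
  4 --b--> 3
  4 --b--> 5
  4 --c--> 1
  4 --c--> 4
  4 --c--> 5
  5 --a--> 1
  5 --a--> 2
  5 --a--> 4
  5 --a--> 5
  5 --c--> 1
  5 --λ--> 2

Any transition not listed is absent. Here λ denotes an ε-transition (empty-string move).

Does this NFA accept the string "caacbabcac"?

Start: ε-closure({0}) = {0, 4}.
Read 'c': 0→∅, 4→{1, 4, 5}; union {1, 4, 5}; ε-closure = {1, 2, 4, 5}.
Read 'a': 1→{0, 1}, 2→{3}, 4→{3, 4}, 5→{1, 2, 4, 5}; now {0, 1, 2, 3, 4, 5}.
Read 'a': 0→{0, 2, 5}, 1→{0, 1}, 2→{3}, 3→∅, 4→{3, 4}, 5→{1, 2, 4, 5}; now {0, 1, 2, 3, 4, 5}.
Read 'c': 0→∅, 1→∅, 2→{2}, 3→{1, 3}, 4→{1, 4, 5}, 5→{1}; now {1, 2, 3, 4, 5}.
Read 'b': 1→{0, 3}, 2→∅, 3→{0, 4}, 4→{1, 2, 3, 5}, 5→∅; now {0, 1, 2, 3, 4, 5}.
Read 'a': 0→{0, 2, 5}, 1→{0, 1}, 2→{3}, 3→∅, 4→{3, 4}, 5→{1, 2, 4, 5}; now {0, 1, 2, 3, 4, 5}.
Read 'b': 0→{4}, 1→{0, 3}, 2→∅, 3→{0, 4}, 4→{1, 2, 3, 5}, 5→∅; now {0, 1, 2, 3, 4, 5}.
Read 'c': 0→∅, 1→∅, 2→{2}, 3→{1, 3}, 4→{1, 4, 5}, 5→{1}; now {1, 2, 3, 4, 5}.
Read 'a': 1→{0, 1}, 2→{3}, 3→∅, 4→{3, 4}, 5→{1, 2, 4, 5}; now {0, 1, 2, 3, 4, 5}.
Read 'c': 0→∅, 1→∅, 2→{2}, 3→{1, 3}, 4→{1, 4, 5}, 5→{1}; now {1, 2, 3, 4, 5}.
The final set {1, 2, 3, 4, 5} contains the accepting states 1, 2, 3.

Yes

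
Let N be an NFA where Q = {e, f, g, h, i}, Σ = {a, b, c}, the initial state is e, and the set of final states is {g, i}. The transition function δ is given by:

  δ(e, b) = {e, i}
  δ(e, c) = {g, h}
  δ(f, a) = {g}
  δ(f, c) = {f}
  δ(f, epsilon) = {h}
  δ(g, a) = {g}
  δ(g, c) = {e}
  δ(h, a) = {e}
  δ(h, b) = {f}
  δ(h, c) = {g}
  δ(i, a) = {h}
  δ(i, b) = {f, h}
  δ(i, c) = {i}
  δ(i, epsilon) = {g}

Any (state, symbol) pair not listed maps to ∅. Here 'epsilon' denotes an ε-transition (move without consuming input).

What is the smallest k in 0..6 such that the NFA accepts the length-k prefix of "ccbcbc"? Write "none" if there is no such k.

1

Start in {e}.
Read 'c': e→{g, h}; now {g, h}.
None of the earlier sets intersect F, but {g, h} does.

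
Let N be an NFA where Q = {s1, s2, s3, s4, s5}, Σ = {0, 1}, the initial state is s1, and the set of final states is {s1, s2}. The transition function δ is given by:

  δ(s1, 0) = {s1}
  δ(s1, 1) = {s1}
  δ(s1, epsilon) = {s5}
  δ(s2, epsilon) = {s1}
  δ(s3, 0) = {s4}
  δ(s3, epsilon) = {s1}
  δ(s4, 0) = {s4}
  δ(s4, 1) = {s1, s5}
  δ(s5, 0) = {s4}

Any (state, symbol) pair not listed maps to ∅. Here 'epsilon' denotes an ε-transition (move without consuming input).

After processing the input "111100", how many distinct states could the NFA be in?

3

Start: ε-closure({s1}) = {s1, s5}.
Read '1': s1→{s1}, s5→∅; union {s1}; ε-closure = {s1, s5}.
Read '1': s1→{s1}, s5→∅; union {s1}; ε-closure = {s1, s5}.
Read '1': s1→{s1}, s5→∅; union {s1}; ε-closure = {s1, s5}.
Read '1': s1→{s1}, s5→∅; union {s1}; ε-closure = {s1, s5}.
Read '0': s1→{s1}, s5→{s4}; union {s1, s4}; ε-closure = {s1, s4, s5}.
Read '0': s1→{s1}, s4→{s4}, s5→{s4}; union {s1, s4}; ε-closure = {s1, s4, s5}.
That set has 3 states.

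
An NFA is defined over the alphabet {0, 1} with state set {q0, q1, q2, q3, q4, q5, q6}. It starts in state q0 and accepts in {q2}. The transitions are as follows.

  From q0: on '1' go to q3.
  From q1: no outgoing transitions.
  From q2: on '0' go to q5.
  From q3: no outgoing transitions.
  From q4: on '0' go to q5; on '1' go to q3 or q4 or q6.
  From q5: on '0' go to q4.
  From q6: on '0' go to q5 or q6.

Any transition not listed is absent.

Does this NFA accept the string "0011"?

No

Start in {q0}.
Read '0': {q0} → ∅.
The set is empty and remains empty for the remaining 3 symbols.
The final set ∅ contains no accepting state.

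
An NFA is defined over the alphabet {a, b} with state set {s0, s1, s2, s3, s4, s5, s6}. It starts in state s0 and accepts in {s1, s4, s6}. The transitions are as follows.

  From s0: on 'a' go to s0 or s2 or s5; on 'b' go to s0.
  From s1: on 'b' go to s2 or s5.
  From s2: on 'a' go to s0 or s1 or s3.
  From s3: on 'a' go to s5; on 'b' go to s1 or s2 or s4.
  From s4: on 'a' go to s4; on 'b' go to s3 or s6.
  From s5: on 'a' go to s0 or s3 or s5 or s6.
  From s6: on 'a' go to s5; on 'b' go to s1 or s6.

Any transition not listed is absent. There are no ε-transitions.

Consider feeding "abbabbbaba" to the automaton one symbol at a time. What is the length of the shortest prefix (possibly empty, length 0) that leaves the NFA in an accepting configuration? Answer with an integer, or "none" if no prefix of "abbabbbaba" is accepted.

none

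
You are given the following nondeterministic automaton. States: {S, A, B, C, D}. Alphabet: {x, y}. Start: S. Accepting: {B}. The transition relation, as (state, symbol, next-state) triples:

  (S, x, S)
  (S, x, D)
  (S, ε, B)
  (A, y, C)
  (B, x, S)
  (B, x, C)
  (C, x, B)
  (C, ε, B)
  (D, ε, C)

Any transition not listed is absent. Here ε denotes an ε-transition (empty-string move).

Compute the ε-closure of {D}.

{B, C, D}

Begin with {D}.
ε-move D → C; add C.
ε-move C → B; add B.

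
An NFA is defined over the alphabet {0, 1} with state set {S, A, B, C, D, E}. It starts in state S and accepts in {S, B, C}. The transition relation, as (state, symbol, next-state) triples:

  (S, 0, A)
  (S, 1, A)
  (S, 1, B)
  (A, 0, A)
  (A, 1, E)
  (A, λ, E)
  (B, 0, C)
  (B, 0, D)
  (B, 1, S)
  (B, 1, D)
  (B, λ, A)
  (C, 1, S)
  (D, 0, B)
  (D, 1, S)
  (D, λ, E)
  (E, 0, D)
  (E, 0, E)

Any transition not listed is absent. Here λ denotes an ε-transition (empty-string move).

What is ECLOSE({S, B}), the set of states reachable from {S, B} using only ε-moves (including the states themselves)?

{S, A, B, E}

Begin with {S, B}.
ε-move B → A; add A.
ε-move A → E; add E.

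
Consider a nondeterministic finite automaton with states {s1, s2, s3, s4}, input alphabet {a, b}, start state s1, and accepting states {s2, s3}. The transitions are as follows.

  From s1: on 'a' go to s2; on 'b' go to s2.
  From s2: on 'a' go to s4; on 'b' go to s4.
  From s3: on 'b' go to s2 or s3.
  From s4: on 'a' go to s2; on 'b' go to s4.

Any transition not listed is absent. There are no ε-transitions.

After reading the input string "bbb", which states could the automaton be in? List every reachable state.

Start in {s1}.
Read 'b': s1→{s2}; now {s2}.
Read 'b': s2→{s4}; now {s4}.
Read 'b': s4→{s4}; now {s4}.

{s4}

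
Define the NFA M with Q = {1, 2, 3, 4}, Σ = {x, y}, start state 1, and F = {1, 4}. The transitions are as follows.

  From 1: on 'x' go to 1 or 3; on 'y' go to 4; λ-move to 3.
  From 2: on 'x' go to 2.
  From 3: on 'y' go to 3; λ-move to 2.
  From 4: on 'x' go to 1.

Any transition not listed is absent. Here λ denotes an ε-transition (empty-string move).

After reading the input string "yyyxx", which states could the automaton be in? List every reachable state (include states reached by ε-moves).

{2}

Start: ε-closure({1}) = {1, 2, 3}.
Read 'y': {1, 2, 3} → {2, 3, 4}.
Read 'y': {2, 3, 4} → {2, 3}.
Read 'y': {2, 3} → {2, 3}.
Read 'x': {2, 3} → {2}.
Read 'x': {2} → {2}.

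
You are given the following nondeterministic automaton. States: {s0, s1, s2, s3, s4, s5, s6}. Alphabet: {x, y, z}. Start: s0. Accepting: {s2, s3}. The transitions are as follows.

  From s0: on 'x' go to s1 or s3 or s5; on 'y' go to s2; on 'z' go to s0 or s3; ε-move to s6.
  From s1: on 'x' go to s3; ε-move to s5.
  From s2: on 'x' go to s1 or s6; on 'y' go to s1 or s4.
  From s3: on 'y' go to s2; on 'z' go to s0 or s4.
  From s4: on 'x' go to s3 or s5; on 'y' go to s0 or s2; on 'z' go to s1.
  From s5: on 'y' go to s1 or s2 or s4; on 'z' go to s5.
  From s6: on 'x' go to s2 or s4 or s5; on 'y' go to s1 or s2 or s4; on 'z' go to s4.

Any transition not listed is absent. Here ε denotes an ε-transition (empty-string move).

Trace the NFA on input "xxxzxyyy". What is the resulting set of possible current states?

Start: ε-closure({s0}) = {s0, s6}.
Read 'x': {s0, s6} → {s1, s2, s3, s4, s5}.
Read 'x': {s1, s2, s3, s4, s5} → {s1, s3, s5, s6}.
Read 'x': {s1, s3, s5, s6} → {s2, s3, s4, s5}.
Read 'z': {s2, s3, s4, s5} → {s0, s1, s4, s5, s6}.
Read 'x': {s0, s1, s4, s5, s6} → {s1, s2, s3, s4, s5}.
Read 'y': {s1, s2, s3, s4, s5} → {s0, s1, s2, s4, s5, s6}.
Read 'y': {s0, s1, s2, s4, s5, s6} → {s0, s1, s2, s4, s5, s6}.
Read 'y': {s0, s1, s2, s4, s5, s6} → {s0, s1, s2, s4, s5, s6}.

{s0, s1, s2, s4, s5, s6}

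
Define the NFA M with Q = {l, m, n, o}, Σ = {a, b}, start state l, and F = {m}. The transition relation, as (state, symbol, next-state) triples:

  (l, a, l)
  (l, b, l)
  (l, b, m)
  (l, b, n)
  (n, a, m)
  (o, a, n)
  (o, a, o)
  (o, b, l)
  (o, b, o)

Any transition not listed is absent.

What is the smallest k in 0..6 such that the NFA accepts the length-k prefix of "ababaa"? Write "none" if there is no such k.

2

Start in {l}.
Read 'a': {l} → {l}.
Read 'b': {l} → {l, m, n}.
None of the earlier sets intersect F, but {l, m, n} does.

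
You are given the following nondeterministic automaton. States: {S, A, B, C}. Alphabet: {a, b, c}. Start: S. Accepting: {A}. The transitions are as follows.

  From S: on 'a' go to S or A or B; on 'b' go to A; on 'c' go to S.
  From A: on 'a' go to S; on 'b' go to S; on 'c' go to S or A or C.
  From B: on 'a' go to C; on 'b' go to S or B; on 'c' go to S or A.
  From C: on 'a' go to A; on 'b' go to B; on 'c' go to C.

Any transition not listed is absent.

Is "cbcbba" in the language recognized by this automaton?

Start in {S}.
Read 'c': S→{S}; now {S}.
Read 'b': S→{A}; now {A}.
Read 'c': A→{S, A, C}; now {S, A, C}.
Read 'b': S→{A}, A→{S}, C→{B}; now {S, A, B}.
Read 'b': S→{A}, A→{S}, B→{S, B}; now {S, A, B}.
Read 'a': S→{S, A, B}, A→{S}, B→{C}; now {S, A, B, C}.
The final set {S, A, B, C} contains the accepting state A.

Yes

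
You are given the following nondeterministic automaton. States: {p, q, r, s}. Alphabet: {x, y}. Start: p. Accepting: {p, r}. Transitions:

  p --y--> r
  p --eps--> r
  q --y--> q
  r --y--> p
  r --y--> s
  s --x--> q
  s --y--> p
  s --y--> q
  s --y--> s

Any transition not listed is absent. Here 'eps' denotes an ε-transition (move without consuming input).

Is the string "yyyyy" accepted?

Yes

Start: ε-closure({p}) = {p, r}.
Read 'y': {p, r} → {p, r, s}.
Read 'y': {p, r, s} → {p, q, r, s}.
Read 'y': {p, q, r, s} → {p, q, r, s}.
Read 'y': {p, q, r, s} → {p, q, r, s}.
Read 'y': {p, q, r, s} → {p, q, r, s}.
The final set {p, q, r, s} contains the accepting states p, r.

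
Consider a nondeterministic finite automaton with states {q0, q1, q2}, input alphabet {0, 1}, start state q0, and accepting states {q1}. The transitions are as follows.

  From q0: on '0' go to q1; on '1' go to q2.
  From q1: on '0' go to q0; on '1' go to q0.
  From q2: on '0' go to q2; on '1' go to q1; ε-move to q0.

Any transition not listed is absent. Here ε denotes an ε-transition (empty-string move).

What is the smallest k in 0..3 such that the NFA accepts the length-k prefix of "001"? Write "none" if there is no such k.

Start in {q0}.
Read '0': {q0} → {q1}.
None of the earlier sets intersect F, but {q1} does.

1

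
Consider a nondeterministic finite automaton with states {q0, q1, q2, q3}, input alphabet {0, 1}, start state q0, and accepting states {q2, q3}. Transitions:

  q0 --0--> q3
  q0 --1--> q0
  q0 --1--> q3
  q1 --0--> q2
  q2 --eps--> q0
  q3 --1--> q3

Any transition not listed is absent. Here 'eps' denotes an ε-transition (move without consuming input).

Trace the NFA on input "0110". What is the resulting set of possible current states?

Start in {q0}.
Read '0': {q0} → {q3}.
Read '1': {q3} → {q3}.
Read '1': {q3} → {q3}.
Read '0': {q3} → ∅.

∅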